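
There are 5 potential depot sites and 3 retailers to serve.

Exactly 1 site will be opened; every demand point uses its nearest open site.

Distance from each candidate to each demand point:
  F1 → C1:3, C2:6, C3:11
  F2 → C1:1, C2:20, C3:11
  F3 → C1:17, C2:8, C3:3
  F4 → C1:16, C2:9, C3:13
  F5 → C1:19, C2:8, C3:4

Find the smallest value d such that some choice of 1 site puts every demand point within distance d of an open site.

Open {F1}.
  Farthest demand point is C3 at distance 11 (to F1); all others are ≤ 11.
With {F4} the worst case is 16.
With {F3} the worst case is 17.
No size-1 selection achieves below 11.

11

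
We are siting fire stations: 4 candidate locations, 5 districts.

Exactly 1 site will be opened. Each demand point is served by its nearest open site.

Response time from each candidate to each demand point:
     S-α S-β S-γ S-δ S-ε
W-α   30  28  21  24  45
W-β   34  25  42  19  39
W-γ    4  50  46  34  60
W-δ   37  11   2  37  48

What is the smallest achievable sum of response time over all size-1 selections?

135

Open {W-δ}.
  S-α→W-δ 37, S-β→W-δ 11, S-γ→W-δ 2, S-δ→W-δ 37, S-ε→W-δ 48  ⇒ total 135.
Compare {W-α}: total 148.
Compare {W-β}: total 159.
No size-1 selection does better; minimum is 135.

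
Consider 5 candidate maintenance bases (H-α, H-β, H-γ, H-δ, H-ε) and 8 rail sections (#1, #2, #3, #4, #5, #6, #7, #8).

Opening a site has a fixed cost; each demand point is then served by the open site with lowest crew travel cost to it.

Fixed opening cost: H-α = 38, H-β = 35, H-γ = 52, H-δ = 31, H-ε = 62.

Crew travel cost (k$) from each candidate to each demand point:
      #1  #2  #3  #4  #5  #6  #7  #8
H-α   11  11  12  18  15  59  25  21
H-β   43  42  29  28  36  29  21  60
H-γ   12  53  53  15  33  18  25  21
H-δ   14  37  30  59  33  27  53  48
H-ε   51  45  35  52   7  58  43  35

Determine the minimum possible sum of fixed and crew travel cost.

Open {H-α, H-δ}: assign each demand point to its cheapest open site.
  #1→H-α 11, #2→H-α 11, #3→H-α 12, #4→H-α 18, #5→H-α 15, #6→H-δ 27, #7→H-α 25, #8→H-α 21
  crew travel cost 140, fixed 69 → total 209.
Compare {H-α}: crew travel cost 172 + fixed 38 = 210.
Compare {H-α, H-β}: crew travel cost 138 + fixed 73 = 211.
Compare {H-α, H-γ}: crew travel cost 128 + fixed 90 = 218.
All other subsets cost ≥ 210. Minimum total cost: 209.

209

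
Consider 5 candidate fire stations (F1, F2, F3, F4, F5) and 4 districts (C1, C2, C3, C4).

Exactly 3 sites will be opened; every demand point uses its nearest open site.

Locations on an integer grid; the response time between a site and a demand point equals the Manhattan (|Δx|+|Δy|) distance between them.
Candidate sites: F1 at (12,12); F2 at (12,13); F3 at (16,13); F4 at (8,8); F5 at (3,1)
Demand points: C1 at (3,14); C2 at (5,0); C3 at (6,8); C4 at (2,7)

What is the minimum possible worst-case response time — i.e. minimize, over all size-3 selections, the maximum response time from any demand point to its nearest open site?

10

Open {F1, F2, F5}.
  Farthest demand point is C1 at response time 10 (to F2); all others are ≤ 10.
With {F2, F3, F5} the worst case is 10.
With {F2, F4, F5} the worst case is 10.
No size-3 selection achieves below 10.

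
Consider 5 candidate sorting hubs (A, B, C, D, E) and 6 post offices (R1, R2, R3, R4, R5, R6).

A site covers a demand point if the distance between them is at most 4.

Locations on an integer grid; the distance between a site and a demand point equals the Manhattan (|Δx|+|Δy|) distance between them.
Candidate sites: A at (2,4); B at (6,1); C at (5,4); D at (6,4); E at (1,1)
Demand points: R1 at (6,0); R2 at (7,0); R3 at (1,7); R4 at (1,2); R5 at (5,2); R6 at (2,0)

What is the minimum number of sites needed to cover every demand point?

Coverage sets (demand points within 4 of each site):
  A: {R3, R4, R6}
  B: {R1, R2, R5}
  C: {R5}
  D: {R1, R5}
  E: {R4, R6}
No single site covers all 6 demand points.
But {A, B} covers everything, so the minimum is 2.

2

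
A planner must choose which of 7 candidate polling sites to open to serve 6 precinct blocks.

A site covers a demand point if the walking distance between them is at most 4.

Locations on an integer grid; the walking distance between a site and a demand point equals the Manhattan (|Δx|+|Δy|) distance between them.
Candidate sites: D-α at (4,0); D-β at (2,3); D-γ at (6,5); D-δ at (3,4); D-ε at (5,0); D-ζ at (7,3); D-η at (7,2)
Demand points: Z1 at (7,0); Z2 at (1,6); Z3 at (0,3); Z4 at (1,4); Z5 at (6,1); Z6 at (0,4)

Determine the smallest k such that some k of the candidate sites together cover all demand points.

2

Coverage sets (demand points within 4 of each site):
  D-α: {Z1, Z5}
  D-β: {Z2, Z3, Z4, Z6}
  D-γ: {Z5}
  D-δ: {Z2, Z3, Z4, Z6}
  D-ε: {Z1, Z5}
  D-ζ: {Z1, Z5}
  D-η: {Z1, Z5}
No single site covers all 6 demand points.
But {D-α, D-β} covers everything, so the minimum is 2.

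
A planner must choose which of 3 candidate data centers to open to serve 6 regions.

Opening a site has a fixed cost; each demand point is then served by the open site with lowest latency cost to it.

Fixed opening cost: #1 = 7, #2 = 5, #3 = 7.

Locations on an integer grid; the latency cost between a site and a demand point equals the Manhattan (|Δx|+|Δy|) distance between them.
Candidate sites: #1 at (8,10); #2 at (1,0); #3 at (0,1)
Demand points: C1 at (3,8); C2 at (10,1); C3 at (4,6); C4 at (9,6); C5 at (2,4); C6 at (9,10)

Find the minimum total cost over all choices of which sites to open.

48

Open {#1, #2}: assign each demand point to its cheapest open site.
  C1→#1 7, C2→#2 10, C3→#1 8, C4→#1 5, C5→#2 5, C6→#1 1
  latency cost 36, fixed 12 → total 48.
Compare {#1, #3}: latency cost 36 + fixed 14 = 50.
Compare {#1}: latency cost 44 + fixed 7 = 51.
Compare {#1, #2, #3}: latency cost 36 + fixed 19 = 55.
All other subsets cost ≥ 50. Minimum total cost: 48.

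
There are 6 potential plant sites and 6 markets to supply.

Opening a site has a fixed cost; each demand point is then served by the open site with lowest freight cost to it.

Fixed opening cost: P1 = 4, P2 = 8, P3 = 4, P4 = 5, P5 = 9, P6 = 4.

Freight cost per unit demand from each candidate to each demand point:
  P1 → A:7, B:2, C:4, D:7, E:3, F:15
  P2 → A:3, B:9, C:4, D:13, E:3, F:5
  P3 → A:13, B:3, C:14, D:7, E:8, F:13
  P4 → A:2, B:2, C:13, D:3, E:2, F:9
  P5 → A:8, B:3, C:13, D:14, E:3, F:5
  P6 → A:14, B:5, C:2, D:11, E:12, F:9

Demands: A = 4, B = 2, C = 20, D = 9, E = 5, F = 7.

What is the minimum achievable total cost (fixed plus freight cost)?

Open {P2, P4, P6}: assign each demand point to its cheapest open site.
  A→P4 4×2=8, B→P4 2×2=4, C→P6 20×2=40, D→P4 9×3=27, E→P4 5×2=10, F→P2 7×5=35
  freight cost 124, fixed 17 → total 141.
Compare {P4, P5, P6}: freight cost 124 + fixed 18 = 142.
Compare {P1, P2, P4, P6}: freight cost 124 + fixed 21 = 145.
Compare {P2, P3, P4, P6}: freight cost 124 + fixed 21 = 145.
All other subsets cost ≥ 142. Minimum total cost: 141.

141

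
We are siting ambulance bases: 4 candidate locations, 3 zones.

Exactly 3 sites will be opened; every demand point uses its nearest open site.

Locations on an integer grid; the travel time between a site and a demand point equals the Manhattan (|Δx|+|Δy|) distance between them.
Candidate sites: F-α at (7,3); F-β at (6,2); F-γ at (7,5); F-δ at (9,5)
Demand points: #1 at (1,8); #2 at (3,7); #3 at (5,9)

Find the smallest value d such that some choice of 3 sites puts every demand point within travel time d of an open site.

Open {F-α, F-β, F-γ}.
  Farthest demand point is #1 at travel time 9 (to F-γ); all others are ≤ 9.
With {F-α, F-γ, F-δ} the worst case is 9.
With {F-β, F-γ, F-δ} the worst case is 9.
No size-3 selection achieves below 9.

9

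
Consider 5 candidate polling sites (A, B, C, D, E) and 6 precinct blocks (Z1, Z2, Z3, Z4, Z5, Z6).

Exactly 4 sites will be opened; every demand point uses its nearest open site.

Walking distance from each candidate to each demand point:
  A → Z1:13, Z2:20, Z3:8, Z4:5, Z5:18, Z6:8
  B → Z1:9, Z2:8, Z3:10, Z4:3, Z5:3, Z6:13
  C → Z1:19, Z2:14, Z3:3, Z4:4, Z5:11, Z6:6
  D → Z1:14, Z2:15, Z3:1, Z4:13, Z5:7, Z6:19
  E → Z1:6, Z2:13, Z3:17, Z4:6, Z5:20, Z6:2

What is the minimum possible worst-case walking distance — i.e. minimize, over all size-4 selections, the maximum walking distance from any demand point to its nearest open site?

Open {A, B, C, E}.
  Farthest demand point is Z2 at walking distance 8 (to B); all others are ≤ 8.
With {A, B, D, E} the worst case is 8.
With {B, C, D, E} the worst case is 8.
No size-4 selection achieves below 8.

8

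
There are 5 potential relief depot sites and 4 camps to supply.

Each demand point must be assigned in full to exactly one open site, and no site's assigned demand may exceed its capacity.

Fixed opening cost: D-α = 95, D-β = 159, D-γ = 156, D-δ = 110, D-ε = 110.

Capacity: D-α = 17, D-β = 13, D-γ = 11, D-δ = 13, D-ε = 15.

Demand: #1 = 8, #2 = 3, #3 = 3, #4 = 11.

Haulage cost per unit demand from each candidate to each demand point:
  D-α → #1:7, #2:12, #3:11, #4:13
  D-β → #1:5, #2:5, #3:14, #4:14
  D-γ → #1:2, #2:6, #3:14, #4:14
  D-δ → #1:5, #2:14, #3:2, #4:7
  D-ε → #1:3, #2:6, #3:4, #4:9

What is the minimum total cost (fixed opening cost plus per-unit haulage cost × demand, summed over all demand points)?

Open {D-δ, D-ε}; cheapest assignment that respects the capacities:
  D-δ (cap 13, load 11): #4 — cost 11×7 = 77
  D-ε (cap 15, load 14): #1, #2, #3 — cost 8×3 + 3×6 + 3×4 = 54
  Shipping 131, fixed 220 → total 351.
  Any other capacity-feasible assignment to {D-δ, D-ε} ships for at least 131.
Compare {D-α, D-ε}: its best feasible assignment gives total 402.
Compare {D-α, D-δ}: its best feasible assignment gives total 407.
Every other set of open sites that can feasibly serve all demand totals ≥ 402 even under its best assignment. Minimum: 351.

351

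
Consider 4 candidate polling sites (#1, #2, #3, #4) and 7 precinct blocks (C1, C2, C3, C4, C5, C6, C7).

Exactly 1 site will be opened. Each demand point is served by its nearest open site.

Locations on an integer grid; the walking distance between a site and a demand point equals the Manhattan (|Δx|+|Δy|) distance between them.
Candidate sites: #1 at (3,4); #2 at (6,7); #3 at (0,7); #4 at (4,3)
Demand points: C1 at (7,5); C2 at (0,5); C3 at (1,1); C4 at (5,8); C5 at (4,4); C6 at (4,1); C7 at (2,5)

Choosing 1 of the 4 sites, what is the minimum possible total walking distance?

27

Open {#1}.
  C1→#1 5, C2→#1 4, C3→#1 5, C4→#1 6, C5→#1 1, C6→#1 4, C7→#1 2  ⇒ total 27.
Compare {#4}: total 29.
Compare {#2}: total 43.
No size-1 selection does better; minimum is 27.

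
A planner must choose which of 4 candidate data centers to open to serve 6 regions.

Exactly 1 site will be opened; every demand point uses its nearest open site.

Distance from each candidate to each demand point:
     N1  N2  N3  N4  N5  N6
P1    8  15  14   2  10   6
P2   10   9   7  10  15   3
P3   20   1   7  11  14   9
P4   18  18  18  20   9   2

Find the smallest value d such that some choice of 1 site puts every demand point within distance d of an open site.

15

Open {P1}.
  Farthest demand point is N2 at distance 15 (to P1); all others are ≤ 15.
With {P2} the worst case is 15.
With {P3} the worst case is 20.
No size-1 selection achieves below 15.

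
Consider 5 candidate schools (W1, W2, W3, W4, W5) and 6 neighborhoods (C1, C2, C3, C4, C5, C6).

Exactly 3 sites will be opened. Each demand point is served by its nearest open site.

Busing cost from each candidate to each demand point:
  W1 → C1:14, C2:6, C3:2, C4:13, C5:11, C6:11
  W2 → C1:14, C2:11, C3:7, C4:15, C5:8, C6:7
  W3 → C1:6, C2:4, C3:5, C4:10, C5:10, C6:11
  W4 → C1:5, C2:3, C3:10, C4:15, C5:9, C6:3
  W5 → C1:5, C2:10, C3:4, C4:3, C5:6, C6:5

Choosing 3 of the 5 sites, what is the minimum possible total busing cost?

Open {W1, W4, W5}.
  C1→W4 5, C2→W4 3, C3→W1 2, C4→W5 3, C5→W5 6, C6→W4 3  ⇒ total 22.
Compare {W2, W4, W5}: total 24.
Compare {W3, W4, W5}: total 24.
No size-3 selection does better; minimum is 22.

22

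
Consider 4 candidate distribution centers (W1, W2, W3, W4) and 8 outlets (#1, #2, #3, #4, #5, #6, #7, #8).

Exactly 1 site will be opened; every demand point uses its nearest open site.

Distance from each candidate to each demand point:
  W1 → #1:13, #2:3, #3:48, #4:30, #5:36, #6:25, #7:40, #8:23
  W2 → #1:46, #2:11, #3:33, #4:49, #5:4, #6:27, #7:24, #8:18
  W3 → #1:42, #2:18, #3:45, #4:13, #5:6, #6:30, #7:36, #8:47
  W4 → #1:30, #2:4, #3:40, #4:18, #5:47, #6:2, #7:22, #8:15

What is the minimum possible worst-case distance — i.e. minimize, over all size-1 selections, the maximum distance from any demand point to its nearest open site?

47

Open {W3}.
  Farthest demand point is #8 at distance 47 (to W3); all others are ≤ 47.
With {W4} the worst case is 47.
With {W1} the worst case is 48.
No size-1 selection achieves below 47.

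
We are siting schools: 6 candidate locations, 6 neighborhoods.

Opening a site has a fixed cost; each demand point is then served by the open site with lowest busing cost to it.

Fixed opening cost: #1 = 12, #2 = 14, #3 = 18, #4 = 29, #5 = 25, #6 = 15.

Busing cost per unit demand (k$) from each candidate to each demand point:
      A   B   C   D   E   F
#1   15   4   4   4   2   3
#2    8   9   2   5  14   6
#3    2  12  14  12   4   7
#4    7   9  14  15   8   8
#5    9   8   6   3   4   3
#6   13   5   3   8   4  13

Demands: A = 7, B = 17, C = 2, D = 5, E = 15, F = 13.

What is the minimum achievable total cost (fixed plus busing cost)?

209

Open {#1, #3}: assign each demand point to its cheapest open site.
  A→#3 7×2=14, B→#1 17×4=68, C→#1 2×4=8, D→#1 5×4=20, E→#1 15×2=30, F→#1 13×3=39
  busing cost 179, fixed 30 → total 209.
Compare {#1, #2, #3}: busing cost 175 + fixed 44 = 219.
Compare {#1, #3, #6}: busing cost 177 + fixed 45 = 222.
Compare {#1, #3, #5}: busing cost 174 + fixed 55 = 229.
All other subsets cost ≥ 219. Minimum total cost: 209.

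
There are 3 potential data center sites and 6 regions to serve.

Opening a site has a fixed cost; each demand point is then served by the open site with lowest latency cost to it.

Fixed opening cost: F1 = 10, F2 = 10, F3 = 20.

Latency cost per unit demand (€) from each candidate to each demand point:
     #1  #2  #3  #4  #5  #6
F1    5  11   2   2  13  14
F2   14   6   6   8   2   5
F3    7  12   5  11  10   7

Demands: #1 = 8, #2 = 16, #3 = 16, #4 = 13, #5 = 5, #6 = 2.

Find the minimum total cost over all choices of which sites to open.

Open {F1, F2}: assign each demand point to its cheapest open site.
  #1→F1 8×5=40, #2→F2 16×6=96, #3→F1 16×2=32, #4→F1 13×2=26, #5→F2 5×2=10, #6→F2 2×5=10
  latency cost 214, fixed 20 → total 234.
Compare {F1, F2, F3}: latency cost 214 + fixed 40 = 254.
Compare {F1, F3}: latency cost 338 + fixed 30 = 368.
Compare {F1}: latency cost 367 + fixed 10 = 377.
All other subsets cost ≥ 254. Minimum total cost: 234.

234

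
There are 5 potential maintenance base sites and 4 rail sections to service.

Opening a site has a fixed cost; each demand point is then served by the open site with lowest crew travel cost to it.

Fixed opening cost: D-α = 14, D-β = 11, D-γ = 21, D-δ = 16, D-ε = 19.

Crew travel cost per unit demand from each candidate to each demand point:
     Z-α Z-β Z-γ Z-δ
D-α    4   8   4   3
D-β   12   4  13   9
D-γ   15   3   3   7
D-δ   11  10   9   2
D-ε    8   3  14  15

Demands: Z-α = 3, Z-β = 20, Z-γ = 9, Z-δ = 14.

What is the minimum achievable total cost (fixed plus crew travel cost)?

176

Open {D-α, D-γ}: assign each demand point to its cheapest open site.
  Z-α→D-α 3×4=12, Z-β→D-γ 20×3=60, Z-γ→D-γ 9×3=27, Z-δ→D-α 14×3=42
  crew travel cost 141, fixed 35 → total 176.
Compare {D-α, D-γ, D-δ}: crew travel cost 127 + fixed 51 = 178.
Compare {D-α, D-ε}: crew travel cost 150 + fixed 33 = 183.
Compare {D-γ, D-δ}: crew travel cost 148 + fixed 37 = 185.
All other subsets cost ≥ 178. Minimum total cost: 176.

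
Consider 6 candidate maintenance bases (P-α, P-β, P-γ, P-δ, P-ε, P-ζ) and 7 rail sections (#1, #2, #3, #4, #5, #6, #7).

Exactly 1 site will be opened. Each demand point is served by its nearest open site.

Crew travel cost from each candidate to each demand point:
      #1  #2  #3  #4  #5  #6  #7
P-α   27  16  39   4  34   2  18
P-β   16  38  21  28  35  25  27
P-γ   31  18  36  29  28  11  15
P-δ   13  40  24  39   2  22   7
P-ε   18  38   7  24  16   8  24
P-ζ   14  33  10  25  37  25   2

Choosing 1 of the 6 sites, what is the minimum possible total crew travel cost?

135

Open {P-ε}.
  #1→P-ε 18, #2→P-ε 38, #3→P-ε 7, #4→P-ε 24, #5→P-ε 16, #6→P-ε 8, #7→P-ε 24  ⇒ total 135.
Compare {P-α}: total 140.
Compare {P-ζ}: total 146.
No size-1 selection does better; minimum is 135.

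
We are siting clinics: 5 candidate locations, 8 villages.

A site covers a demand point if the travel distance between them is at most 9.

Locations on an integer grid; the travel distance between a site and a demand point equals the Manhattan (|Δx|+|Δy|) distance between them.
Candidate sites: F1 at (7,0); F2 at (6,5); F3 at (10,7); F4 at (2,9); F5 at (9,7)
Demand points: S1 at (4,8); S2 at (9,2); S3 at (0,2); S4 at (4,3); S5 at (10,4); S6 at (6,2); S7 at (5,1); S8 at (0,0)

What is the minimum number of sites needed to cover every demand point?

Coverage sets (demand points within 9 of each site):
  F1: {S2, S3, S4, S5, S6, S7, S8}
  F2: {S1, S2, S3, S4, S5, S6, S7}
  F3: {S1, S2, S5, S6}
  F4: {S1, S3, S4}
  F5: {S1, S2, S4, S5, S6}
No single site covers all 8 demand points.
But {F1, F2} covers everything, so the minimum is 2.

2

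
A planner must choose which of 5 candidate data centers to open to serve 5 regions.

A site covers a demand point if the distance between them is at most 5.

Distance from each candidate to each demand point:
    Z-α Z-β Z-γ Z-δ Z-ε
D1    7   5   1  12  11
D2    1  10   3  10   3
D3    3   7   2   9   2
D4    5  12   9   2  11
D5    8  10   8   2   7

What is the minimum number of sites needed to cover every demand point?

Coverage sets (demand points within 5 of each site):
  D1: {Z-β, Z-γ}
  D2: {Z-α, Z-γ, Z-ε}
  D3: {Z-α, Z-γ, Z-ε}
  D4: {Z-α, Z-δ}
  D5: {Z-δ}
No 2 sites suffice: every size-2 union leaves at least one demand point uncovered.
But {D1, D2, D4} covers everything, so the minimum is 3.

3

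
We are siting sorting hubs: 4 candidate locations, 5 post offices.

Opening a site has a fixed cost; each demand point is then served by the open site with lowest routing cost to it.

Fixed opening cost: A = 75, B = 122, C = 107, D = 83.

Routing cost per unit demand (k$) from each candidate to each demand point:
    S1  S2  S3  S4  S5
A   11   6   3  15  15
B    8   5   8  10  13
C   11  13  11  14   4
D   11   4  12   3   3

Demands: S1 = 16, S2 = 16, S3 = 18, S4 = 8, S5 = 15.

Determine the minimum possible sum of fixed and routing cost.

Open {A, D}: assign each demand point to its cheapest open site.
  S1→A 16×11=176, S2→D 16×4=64, S3→A 18×3=54, S4→D 8×3=24, S5→D 15×3=45
  routing cost 363, fixed 158 → total 521.
Compare {A, B, D}: routing cost 315 + fixed 280 = 595.
Compare {D}: routing cost 525 + fixed 83 = 608.
Compare {B, D}: routing cost 405 + fixed 205 = 610.
All other subsets cost ≥ 595. Minimum total cost: 521.

521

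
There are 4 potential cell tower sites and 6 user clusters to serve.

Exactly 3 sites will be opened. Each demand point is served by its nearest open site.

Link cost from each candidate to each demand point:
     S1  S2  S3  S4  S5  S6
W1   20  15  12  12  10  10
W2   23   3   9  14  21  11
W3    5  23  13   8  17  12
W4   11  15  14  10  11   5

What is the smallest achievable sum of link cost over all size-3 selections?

Open {W2, W3, W4}.
  S1→W3 5, S2→W2 3, S3→W2 9, S4→W3 8, S5→W4 11, S6→W4 5  ⇒ total 41.
Compare {W1, W2, W3}: total 45.
Compare {W1, W2, W4}: total 48.
No size-3 selection does better; minimum is 41.

41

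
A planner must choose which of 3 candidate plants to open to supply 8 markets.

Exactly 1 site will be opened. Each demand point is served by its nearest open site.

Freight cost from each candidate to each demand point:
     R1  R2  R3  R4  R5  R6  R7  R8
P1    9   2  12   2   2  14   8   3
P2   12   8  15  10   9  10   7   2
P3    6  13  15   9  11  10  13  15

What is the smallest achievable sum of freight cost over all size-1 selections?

Open {P1}.
  R1→P1 9, R2→P1 2, R3→P1 12, R4→P1 2, R5→P1 2, R6→P1 14, R7→P1 8, R8→P1 3  ⇒ total 52.
Compare {P2}: total 73.
Compare {P3}: total 92.

52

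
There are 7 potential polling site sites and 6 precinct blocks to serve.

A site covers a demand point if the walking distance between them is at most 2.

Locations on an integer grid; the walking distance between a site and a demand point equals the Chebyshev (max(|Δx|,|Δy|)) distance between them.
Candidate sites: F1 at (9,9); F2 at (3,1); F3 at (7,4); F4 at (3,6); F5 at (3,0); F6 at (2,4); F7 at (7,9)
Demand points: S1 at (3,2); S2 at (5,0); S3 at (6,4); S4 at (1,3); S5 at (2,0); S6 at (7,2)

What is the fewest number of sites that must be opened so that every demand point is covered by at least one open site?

Coverage sets (demand points within 2 of each site):
  F1: {}
  F2: {S1, S2, S4, S5}
  F3: {S3, S6}
  F4: {}
  F5: {S1, S2, S5}
  F6: {S1, S4}
  F7: {}
No single site covers all 6 demand points.
But {F2, F3} covers everything, so the minimum is 2.

2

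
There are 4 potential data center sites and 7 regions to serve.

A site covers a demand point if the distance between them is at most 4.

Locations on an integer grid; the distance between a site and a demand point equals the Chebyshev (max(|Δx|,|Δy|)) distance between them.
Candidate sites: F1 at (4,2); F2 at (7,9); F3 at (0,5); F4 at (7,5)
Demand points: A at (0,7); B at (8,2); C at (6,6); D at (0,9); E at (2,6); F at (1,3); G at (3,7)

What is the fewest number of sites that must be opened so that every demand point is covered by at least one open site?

2

Coverage sets (demand points within 4 of each site):
  F1: {B, C, E, F}
  F2: {C, G}
  F3: {A, D, E, F, G}
  F4: {B, C, G}
No single site covers all 7 demand points.
But {F1, F3} covers everything, so the minimum is 2.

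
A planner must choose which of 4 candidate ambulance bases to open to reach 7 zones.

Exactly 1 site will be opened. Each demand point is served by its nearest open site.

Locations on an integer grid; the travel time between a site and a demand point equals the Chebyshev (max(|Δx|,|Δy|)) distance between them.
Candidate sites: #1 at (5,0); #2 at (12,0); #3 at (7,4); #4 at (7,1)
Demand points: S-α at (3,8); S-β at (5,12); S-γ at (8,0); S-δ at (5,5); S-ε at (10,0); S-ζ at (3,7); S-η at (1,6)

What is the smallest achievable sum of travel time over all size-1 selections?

Open {#3}.
  S-α→#3 4, S-β→#3 8, S-γ→#3 4, S-δ→#3 2, S-ε→#3 4, S-ζ→#3 4, S-η→#3 6  ⇒ total 32.
Compare {#4}: total 38.
Compare {#1}: total 46.
No size-1 selection does better; minimum is 32.

32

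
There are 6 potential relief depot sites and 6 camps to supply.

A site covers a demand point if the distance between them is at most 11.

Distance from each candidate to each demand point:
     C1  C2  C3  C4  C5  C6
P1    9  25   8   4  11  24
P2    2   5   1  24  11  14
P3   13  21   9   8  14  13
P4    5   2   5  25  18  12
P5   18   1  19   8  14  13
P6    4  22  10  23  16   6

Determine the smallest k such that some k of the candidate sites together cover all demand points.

3

Coverage sets (demand points within 11 of each site):
  P1: {C1, C3, C4, C5}
  P2: {C1, C2, C3, C5}
  P3: {C3, C4}
  P4: {C1, C2, C3}
  P5: {C2, C4}
  P6: {C1, C3, C6}
No 2 sites suffice: every size-2 union leaves at least one demand point uncovered.
But {P1, P2, P6} covers everything, so the minimum is 3.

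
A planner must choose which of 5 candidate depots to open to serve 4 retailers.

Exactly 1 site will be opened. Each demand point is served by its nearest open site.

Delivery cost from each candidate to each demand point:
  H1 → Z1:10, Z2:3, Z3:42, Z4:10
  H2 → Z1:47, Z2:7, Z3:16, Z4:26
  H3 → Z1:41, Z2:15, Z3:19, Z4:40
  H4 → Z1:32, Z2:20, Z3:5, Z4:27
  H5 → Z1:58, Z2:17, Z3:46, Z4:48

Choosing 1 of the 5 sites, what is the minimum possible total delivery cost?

65

Open {H1}.
  Z1→H1 10, Z2→H1 3, Z3→H1 42, Z4→H1 10  ⇒ total 65.
Compare {H4}: total 84.
Compare {H2}: total 96.
No size-1 selection does better; minimum is 65.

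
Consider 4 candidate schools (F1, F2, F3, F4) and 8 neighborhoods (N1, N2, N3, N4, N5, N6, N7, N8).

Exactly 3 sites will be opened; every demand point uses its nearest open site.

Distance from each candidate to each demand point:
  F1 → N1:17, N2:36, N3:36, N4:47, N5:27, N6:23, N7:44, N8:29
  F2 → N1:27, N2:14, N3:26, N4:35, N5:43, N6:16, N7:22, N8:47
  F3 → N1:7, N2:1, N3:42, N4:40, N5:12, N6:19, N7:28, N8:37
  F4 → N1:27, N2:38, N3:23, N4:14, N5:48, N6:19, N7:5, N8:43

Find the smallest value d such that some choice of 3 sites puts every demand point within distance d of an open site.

Open {F1, F2, F4}.
  Farthest demand point is N8 at distance 29 (to F1); all others are ≤ 29.
With {F1, F3, F4} the worst case is 29.
With {F1, F2, F3} the worst case is 35.
No size-3 selection achieves below 29.

29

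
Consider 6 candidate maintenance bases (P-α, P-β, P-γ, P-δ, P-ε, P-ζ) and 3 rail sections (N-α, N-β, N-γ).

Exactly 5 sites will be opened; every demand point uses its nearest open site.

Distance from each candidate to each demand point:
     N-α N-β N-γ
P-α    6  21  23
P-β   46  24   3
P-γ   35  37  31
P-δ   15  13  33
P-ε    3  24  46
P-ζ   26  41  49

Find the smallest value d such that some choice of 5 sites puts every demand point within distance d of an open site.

Open {P-α, P-β, P-γ, P-δ, P-ε}.
  Farthest demand point is N-β at distance 13 (to P-δ); all others are ≤ 13.
With {P-α, P-β, P-γ, P-δ, P-ζ} the worst case is 13.
With {P-α, P-β, P-δ, P-ε, P-ζ} the worst case is 13.
No size-5 selection achieves below 13.

13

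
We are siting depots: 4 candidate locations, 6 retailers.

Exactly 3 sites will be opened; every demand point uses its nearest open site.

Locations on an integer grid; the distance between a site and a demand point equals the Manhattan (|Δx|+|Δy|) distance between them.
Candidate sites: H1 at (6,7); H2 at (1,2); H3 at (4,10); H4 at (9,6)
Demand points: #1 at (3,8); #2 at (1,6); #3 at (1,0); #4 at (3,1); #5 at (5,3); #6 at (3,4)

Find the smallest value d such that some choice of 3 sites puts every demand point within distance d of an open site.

Open {H1, H2, H3}.
  Farthest demand point is #5 at distance 5 (to H1); all others are ≤ 5.
With {H1, H2, H4} the worst case is 5.
With {H2, H3, H4} the worst case is 5.
No size-3 selection achieves below 5.

5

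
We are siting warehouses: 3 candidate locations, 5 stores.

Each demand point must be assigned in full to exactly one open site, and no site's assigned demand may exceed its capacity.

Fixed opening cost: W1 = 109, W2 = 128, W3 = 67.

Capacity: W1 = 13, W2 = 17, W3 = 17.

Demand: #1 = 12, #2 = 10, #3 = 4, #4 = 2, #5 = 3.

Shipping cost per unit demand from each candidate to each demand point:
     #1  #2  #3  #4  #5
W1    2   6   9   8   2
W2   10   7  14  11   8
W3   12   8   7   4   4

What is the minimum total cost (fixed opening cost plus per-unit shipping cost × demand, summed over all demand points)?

Open {W1, W2, W3}; cheapest assignment that respects the capacities:
  W1 (cap 13, load 12): #1 — cost 12×2 = 24
  W2 (cap 17, load 10): #2 — cost 10×7 = 70
  W3 (cap 17, load 9): #3, #4, #5 — cost 4×7 + 2×4 + 3×4 = 48
  Shipping 142, fixed 304 → total 446.
  Any other capacity-feasible assignment to {W1, W2, W3} ships for at least 142.
Compare {W2, W3}: its best feasible assignment gives total 455.
Every other set of open sites that can feasibly serve all demand totals ≥ 455 even under its best assignment. Minimum: 446.

446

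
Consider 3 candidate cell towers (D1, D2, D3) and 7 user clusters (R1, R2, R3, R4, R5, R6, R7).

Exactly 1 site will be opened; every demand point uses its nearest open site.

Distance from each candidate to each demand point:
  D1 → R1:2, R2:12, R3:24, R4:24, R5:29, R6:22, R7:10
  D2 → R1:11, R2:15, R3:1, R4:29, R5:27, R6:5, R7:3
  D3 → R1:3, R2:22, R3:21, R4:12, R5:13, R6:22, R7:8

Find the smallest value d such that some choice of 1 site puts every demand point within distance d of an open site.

Open {D3}.
  Farthest demand point is R2 at distance 22 (to D3); all others are ≤ 22.
With {D1} the worst case is 29.
With {D2} the worst case is 29.
No size-1 selection achieves below 22.

22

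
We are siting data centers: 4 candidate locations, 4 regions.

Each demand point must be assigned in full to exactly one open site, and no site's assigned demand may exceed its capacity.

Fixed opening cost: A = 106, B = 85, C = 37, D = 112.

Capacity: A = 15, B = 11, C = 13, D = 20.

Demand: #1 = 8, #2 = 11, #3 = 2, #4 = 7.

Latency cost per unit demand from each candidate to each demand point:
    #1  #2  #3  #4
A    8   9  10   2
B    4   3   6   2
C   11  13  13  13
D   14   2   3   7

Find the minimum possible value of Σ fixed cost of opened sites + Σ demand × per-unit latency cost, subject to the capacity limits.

306

Open {B, D}; cheapest assignment that respects the capacities:
  B (cap 11, load 8): #1 — cost 8×4 = 32
  D (cap 20, load 20): #2, #3, #4 — cost 11×2 + 2×3 + 7×7 = 77
  Shipping 109, fixed 197 → total 306.
  Any other capacity-feasible assignment to {B, D} ships for at least 109.
Compare {C, D}: its best feasible assignment gives total 314.
Compare {A, D}: its best feasible assignment gives total 324.
Every other set of open sites that can feasibly serve all demand totals ≥ 314 even under its best assignment. Minimum: 306.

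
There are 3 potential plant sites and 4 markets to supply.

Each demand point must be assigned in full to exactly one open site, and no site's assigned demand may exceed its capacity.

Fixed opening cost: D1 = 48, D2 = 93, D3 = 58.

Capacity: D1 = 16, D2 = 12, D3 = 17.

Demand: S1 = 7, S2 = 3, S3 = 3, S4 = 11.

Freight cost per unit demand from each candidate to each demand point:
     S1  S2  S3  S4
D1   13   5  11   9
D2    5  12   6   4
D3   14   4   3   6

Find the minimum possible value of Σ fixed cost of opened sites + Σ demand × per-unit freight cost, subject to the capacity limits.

Open {D2, D3}; cheapest assignment that respects the capacities:
  D2 (cap 12, load 7): S1 — cost 7×5 = 35
  D3 (cap 17, load 17): S2, S3, S4 — cost 3×4 + 3×3 + 11×6 = 87
  Shipping 122, fixed 151 → total 273.
  Any other capacity-feasible assignment to {D2, D3} ships for at least 122.
Compare {D1, D3}: its best feasible assignment gives total 284.
Compare {D1, D2}: its best feasible assignment gives total 308.
Every other set of open sites that can feasibly serve all demand totals ≥ 284 even under its best assignment. Minimum: 273.

273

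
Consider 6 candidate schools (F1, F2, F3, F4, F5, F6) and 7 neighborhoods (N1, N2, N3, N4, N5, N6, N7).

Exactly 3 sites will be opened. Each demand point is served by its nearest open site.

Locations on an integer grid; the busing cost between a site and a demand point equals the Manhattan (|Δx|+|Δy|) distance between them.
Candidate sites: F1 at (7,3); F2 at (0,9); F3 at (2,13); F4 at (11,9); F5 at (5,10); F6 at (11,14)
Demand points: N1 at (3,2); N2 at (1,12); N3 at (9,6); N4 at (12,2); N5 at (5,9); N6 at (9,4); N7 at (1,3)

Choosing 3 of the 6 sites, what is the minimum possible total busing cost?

Open {F1, F3, F5}.
  N1→F1 5, N2→F3 2, N3→F1 5, N4→F1 6, N5→F5 1, N6→F1 3, N7→F1 6  ⇒ total 28.
Compare {F1, F2, F5}: total 30.
Compare {F1, F2, F3}: total 32.
No size-3 selection does better; minimum is 28.

28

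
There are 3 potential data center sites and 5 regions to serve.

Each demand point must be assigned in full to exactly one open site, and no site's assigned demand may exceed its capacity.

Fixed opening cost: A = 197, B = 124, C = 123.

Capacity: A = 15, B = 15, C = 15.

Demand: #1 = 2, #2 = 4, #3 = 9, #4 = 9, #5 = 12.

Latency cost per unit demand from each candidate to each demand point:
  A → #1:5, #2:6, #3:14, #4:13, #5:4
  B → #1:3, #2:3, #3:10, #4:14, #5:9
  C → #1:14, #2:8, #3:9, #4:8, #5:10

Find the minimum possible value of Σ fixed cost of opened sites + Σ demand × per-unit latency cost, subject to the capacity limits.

Open {A, B, C}; cheapest assignment that respects the capacities:
  A (cap 15, load 12): #5 — cost 12×4 = 48
  B (cap 15, load 15): #1, #2, #3 — cost 2×3 + 4×3 + 9×10 = 108
  C (cap 15, load 9): #4 — cost 9×8 = 72
  Shipping 228, fixed 444 → total 672.
  Any other capacity-feasible assignment to {A, B, C} ships for at least 228.
Total demand is 36 and no other set of sites has combined capacity ≥ 36, so {A, B, C} is the only feasible choice of open sites. Minimum: 672.

672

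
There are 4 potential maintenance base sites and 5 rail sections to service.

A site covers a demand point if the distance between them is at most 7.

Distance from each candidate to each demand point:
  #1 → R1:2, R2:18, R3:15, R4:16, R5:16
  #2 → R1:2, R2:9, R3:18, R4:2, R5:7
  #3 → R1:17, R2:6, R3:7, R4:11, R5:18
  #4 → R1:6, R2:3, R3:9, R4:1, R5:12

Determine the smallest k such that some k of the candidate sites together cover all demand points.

Coverage sets (demand points within 7 of each site):
  #1: {R1}
  #2: {R1, R4, R5}
  #3: {R2, R3}
  #4: {R1, R2, R4}
No single site covers all 5 demand points.
But {#2, #3} covers everything, so the minimum is 2.

2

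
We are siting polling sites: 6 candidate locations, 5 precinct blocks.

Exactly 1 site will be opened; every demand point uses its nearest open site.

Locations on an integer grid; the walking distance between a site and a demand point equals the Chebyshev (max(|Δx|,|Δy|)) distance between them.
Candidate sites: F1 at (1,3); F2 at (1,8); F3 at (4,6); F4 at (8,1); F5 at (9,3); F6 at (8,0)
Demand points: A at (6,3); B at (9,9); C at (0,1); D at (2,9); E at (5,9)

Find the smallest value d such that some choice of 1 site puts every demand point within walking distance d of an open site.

Open {F3}.
  Farthest demand point is B at walking distance 5 (to F3); all others are ≤ 5.
With {F1} the worst case is 8.
With {F2} the worst case is 8.
No size-1 selection achieves below 5.

5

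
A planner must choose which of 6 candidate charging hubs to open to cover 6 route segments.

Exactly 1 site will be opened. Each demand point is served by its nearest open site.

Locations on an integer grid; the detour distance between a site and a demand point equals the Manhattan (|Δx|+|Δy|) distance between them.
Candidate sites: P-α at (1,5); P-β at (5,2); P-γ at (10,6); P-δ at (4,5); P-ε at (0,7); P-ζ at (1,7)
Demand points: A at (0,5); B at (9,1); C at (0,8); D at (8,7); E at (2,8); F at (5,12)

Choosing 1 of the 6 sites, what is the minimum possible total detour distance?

37

Open {P-ζ}.
  A→P-ζ 3, B→P-ζ 14, C→P-ζ 2, D→P-ζ 7, E→P-ζ 2, F→P-ζ 9  ⇒ total 37.
Compare {P-δ}: total 39.
Compare {P-ε}: total 39.
No size-1 selection does better; minimum is 37.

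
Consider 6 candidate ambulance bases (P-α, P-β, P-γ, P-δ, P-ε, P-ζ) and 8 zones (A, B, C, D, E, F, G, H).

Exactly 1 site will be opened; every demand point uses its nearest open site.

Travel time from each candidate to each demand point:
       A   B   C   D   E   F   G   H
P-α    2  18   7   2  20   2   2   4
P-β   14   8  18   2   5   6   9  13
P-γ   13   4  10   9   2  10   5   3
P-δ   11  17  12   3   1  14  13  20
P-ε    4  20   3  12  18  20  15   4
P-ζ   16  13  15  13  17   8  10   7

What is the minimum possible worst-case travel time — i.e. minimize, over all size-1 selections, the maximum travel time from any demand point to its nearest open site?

Open {P-γ}.
  Farthest demand point is A at travel time 13 (to P-γ); all others are ≤ 13.
With {P-ζ} the worst case is 17.
With {P-β} the worst case is 18.
No size-1 selection achieves below 13.

13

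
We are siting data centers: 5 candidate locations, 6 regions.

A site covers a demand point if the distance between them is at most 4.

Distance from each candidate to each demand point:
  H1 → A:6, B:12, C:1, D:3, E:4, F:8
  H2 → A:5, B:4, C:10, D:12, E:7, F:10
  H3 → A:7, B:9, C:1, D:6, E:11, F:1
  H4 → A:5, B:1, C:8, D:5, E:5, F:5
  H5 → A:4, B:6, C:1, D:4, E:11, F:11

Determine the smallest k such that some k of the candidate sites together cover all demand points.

4

Coverage sets (demand points within 4 of each site):
  H1: {C, D, E}
  H2: {B}
  H3: {C, F}
  H4: {B}
  H5: {A, C, D}
No 3 sites suffice: every size-3 union leaves at least one demand point uncovered.
But {H1, H2, H3, H5} covers everything, so the minimum is 4.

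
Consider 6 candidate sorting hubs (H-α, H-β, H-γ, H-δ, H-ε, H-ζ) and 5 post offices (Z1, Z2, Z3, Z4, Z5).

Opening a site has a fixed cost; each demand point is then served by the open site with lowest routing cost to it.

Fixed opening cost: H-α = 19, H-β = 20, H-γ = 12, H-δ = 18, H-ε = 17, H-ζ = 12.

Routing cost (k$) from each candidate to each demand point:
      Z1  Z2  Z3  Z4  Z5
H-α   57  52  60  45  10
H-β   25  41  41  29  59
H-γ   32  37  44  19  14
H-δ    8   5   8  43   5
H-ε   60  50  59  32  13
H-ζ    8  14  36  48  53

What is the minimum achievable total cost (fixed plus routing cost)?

75

Open {H-γ, H-δ}: assign each demand point to its cheapest open site.
  Z1→H-δ 8, Z2→H-δ 5, Z3→H-δ 8, Z4→H-γ 19, Z5→H-δ 5
  routing cost 45, fixed 30 → total 75.
Compare {H-δ}: routing cost 69 + fixed 18 = 87.
Compare {H-γ, H-δ, H-ζ}: routing cost 45 + fixed 42 = 87.
Compare {H-γ, H-δ, H-ε}: routing cost 45 + fixed 47 = 92.
All other subsets cost ≥ 87. Minimum total cost: 75.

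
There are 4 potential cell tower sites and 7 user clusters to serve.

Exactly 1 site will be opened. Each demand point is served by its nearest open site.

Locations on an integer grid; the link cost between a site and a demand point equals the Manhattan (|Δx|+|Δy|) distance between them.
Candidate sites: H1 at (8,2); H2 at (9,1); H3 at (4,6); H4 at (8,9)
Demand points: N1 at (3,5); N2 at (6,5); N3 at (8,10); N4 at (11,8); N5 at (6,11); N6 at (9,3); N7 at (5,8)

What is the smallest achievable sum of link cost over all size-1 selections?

Open {H4}.
  N1→H4 9, N2→H4 6, N3→H4 1, N4→H4 4, N5→H4 4, N6→H4 7, N7→H4 4  ⇒ total 35.
Compare {H3}: total 40.
Compare {H1}: total 52.
No size-1 selection does better; minimum is 35.

35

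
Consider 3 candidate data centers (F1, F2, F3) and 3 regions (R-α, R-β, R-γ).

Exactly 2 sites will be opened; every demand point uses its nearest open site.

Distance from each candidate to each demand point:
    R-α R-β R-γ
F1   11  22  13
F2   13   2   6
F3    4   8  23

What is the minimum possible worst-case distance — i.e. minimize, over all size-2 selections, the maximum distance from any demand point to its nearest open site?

Open {F2, F3}.
  Farthest demand point is R-γ at distance 6 (to F2); all others are ≤ 6.
With {F1, F2} the worst case is 11.
With {F1, F3} the worst case is 13.
No size-2 selection achieves below 6.

6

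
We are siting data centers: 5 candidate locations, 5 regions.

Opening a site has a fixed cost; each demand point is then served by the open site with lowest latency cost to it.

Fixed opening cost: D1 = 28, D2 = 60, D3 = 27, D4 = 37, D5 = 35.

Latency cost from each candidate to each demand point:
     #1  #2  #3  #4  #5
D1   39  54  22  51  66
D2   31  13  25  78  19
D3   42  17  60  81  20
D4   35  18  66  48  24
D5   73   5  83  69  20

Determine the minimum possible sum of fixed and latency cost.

200

Open {D1, D5}: assign each demand point to its cheapest open site.
  #1→D1 39, #2→D5 5, #3→D1 22, #4→D1 51, #5→D5 20
  latency cost 137, fixed 63 → total 200.
Compare {D1, D3}: latency cost 149 + fixed 55 = 204.
Compare {D1, D4}: latency cost 147 + fixed 65 = 212.
Compare {D1, D2}: latency cost 136 + fixed 88 = 224.
All other subsets cost ≥ 204. Minimum total cost: 200.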